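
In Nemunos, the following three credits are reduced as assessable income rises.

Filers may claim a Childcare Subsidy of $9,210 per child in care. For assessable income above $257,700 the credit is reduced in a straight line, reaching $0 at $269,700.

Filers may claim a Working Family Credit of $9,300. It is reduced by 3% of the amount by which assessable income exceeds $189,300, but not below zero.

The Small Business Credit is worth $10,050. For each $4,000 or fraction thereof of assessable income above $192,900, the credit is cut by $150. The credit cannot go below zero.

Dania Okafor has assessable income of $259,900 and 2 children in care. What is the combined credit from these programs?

$29,725

Childcare Subsidy: base = 2 × $9,210 = $18,420. $259,900 is $2,200 into a $12,000 phase-out range, leaving 9,800/12,000 of the credit: $18,420 × 9,800/12,000 = $15,043.
Working Family Credit: 3% of the $70,600 excess over $189,300 is $2,118; credit = $9,300 − $2,118 = $7,182.
Small Business Credit: income exceeds $192,900 by $67,000, which is 17 full-or-partial $4,000 increments; reduction = 17 × $150 = $2,550, leaving $7,500.
Total: $15,043 + $7,182 + $7,500 = $29,725.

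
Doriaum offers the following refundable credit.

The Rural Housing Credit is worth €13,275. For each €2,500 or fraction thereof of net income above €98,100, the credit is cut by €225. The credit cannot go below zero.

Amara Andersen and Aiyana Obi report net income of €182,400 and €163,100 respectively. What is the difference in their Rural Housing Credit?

Amara (€182,400): Rural Housing Credit: income exceeds €98,100 by €84,300, which is 34 full-or-partial €2,500 increments; reduction = 34 × €225 = €7,650, leaving €5,625.
Aiyana (€163,100): Rural Housing Credit: income exceeds €98,100 by €65,000, which is 26 full-or-partial €2,500 increments; reduction = 26 × €225 = €5,850, leaving €7,425.
Difference: |€5,625 − €7,425| = €1,800.

€1,800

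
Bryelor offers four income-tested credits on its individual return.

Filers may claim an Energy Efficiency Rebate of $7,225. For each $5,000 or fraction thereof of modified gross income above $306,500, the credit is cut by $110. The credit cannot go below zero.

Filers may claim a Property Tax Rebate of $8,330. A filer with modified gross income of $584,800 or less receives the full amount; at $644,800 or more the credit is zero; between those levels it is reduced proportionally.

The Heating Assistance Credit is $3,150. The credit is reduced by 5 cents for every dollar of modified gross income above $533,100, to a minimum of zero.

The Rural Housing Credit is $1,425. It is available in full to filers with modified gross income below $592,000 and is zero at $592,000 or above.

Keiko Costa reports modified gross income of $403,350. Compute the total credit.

Energy Efficiency Rebate: income exceeds $306,500 by $96,850, which is 20 full-or-partial $5,000 increments; reduction = 20 × $110 = $2,200, leaving $5,025.
Property Tax Rebate: $403,350 is at or below the $584,800 threshold, so the full $8,330 applies.
Heating Assistance Credit: $403,350 is at or below the $533,100 threshold, so the full $3,150 applies.
Rural Housing Credit: $403,350 is below the $592,000 cutoff, so the full $1,425 applies.
Total: $5,025 + $8,330 + $3,150 + $1,425 = $17,930.

$17,930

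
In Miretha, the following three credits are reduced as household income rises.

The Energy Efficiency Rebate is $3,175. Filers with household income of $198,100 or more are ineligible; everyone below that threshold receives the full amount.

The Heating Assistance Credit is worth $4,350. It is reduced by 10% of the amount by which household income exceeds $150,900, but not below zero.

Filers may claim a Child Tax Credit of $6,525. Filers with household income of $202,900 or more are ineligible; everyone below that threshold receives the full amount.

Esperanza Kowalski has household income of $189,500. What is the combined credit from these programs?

$10,190

Energy Efficiency Rebate: $189,500 is below the $198,100 cutoff, so the full $3,175 applies.
Heating Assistance Credit: 10% of the $38,600 excess over $150,900 is $3,860; credit = $4,350 − $3,860 = $490.
Child Tax Credit: $189,500 is below the $202,900 cutoff, so the full $6,525 applies.
Total: $3,175 + $490 + $6,525 = $10,190.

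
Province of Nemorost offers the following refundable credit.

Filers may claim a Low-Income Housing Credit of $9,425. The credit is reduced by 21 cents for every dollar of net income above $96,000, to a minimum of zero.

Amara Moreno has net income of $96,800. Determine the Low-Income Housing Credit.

Low-Income Housing Credit: 21% of the $800 excess over $96,000 is $168; credit = $9,425 − $168 = $9,257.

$9,257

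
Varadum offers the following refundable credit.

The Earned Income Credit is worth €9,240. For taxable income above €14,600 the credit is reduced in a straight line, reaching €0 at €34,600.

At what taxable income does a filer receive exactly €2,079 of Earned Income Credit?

€30,100

€2,079 is 2,079/9,240 of the full €9,240, so 7,161/9,240 of the €20,000 range has been used: income = €14,600 + €20,000 × 7,161/9,240 = €30,100.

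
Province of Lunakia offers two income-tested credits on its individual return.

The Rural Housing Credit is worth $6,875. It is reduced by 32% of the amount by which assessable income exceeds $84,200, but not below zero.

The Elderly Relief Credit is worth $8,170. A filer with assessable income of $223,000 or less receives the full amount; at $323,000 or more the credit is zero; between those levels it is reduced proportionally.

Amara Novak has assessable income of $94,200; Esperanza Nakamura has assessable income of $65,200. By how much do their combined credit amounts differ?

Amara ($94,200): Rural Housing Credit: 32% of the $10,000 excess over $84,200 is $3,200; credit = $6,875 − $3,200 = $3,675. Elderly Relief Credit: $94,200 is at or below the $223,000 threshold, so the full $8,170 applies. total $3,675 + $8,170 = $11,845
Esperanza ($65,200): Rural Housing Credit: $65,200 is at or below the $84,200 threshold, so the full $6,875 applies. Elderly Relief Credit: $65,200 is at or below the $223,000 threshold, so the full $8,170 applies. total $6,875 + $8,170 = $15,045
Difference: |$11,845 − $15,045| = $3,200.

$3,200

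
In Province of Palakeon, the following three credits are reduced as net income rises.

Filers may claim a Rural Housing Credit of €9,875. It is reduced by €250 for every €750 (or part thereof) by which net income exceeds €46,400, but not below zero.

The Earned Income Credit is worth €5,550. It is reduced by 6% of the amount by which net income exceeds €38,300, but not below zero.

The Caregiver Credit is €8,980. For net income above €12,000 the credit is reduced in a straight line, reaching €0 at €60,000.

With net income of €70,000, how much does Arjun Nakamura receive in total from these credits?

€5,523

Rural Housing Credit: income exceeds €46,400 by €23,600, which is 32 full-or-partial €750 increments; reduction = 32 × €250 = €8,000, leaving €1,875.
Earned Income Credit: 6% of the €31,700 excess over €38,300 is €1,902; credit = €5,550 − €1,902 = €3,648.
Caregiver Credit: €70,000 is at or above €60,000, so the credit is €0.
Total: €1,875 + €3,648 + €0 = €5,523.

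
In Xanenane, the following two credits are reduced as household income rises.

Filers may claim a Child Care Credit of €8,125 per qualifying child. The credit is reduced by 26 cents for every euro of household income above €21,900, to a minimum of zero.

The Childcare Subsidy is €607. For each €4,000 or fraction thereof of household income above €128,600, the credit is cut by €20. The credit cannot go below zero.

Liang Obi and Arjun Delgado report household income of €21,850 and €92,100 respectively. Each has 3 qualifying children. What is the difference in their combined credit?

€18,252

Liang (€21,850): Child Care Credit: base = 3 × €8,125 = €24,375. €21,850 is at or below the €21,900 threshold, so the full €24,375 applies. Childcare Subsidy: €21,850 is at or below the €128,600 threshold, so the full €607 applies. total €24,375 + €607 = €24,982
Arjun (€92,100): Child Care Credit: base = 3 × €8,125 = €24,375. 26% of the €70,200 excess over €21,900 is €18,252; credit = €24,375 − €18,252 = €6,123. Childcare Subsidy: €92,100 is at or below the €128,600 threshold, so the full €607 applies. total €6,123 + €607 = €6,730
Difference: |€24,982 − €6,730| = €18,252.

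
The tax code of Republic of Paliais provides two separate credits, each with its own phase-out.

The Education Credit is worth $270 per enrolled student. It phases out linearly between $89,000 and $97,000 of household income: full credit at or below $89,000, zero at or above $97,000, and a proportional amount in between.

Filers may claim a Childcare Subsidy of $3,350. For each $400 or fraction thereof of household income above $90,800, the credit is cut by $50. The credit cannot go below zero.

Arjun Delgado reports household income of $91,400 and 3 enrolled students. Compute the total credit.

Education Credit: base = 3 × $270 = $810. $91,400 is $2,400 into a $8,000 phase-out range, leaving 5,600/8,000 of the credit: $810 × 5,600/8,000 = $567.
Childcare Subsidy: income exceeds $90,800 by $600, which is 2 full-or-partial $400 increments; reduction = 2 × $50 = $100, leaving $3,250.
Total: $567 + $3,250 = $3,817.

$3,817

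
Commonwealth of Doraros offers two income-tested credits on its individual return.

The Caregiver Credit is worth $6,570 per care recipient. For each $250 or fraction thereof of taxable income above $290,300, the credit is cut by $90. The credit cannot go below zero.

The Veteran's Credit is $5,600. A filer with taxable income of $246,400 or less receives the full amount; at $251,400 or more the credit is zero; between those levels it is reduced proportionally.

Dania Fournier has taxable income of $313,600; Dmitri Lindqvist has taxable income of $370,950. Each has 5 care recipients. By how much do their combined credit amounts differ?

$20,610

Dania ($313,600): Caregiver Credit: base = 5 × $6,570 = $32,850. income exceeds $290,300 by $23,300, which is 94 full-or-partial $250 increments; reduction = 94 × $90 = $8,460, leaving $24,390. Veteran's Credit: $313,600 is at or above $251,400, so the credit is $0. total $24,390 + $0 = $24,390
Dmitri ($370,950): Caregiver Credit: base = 5 × $6,570 = $32,850. income exceeds $290,300 by $80,650, which is 323 full-or-partial $250 increments; reduction = 323 × $90 = $29,070, leaving $3,780. Veteran's Credit: $370,950 is at or above $251,400, so the credit is $0. total $3,780 + $0 = $3,780
Difference: |$24,390 − $3,780| = $20,610.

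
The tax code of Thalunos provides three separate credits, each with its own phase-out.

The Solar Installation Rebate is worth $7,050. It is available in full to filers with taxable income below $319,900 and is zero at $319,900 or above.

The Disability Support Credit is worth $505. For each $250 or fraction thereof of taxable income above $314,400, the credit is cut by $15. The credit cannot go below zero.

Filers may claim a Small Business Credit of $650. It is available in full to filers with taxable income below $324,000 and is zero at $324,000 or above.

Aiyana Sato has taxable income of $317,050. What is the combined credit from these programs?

$8,040

Solar Installation Rebate: $317,050 is below the $319,900 cutoff, so the full $7,050 applies.
Disability Support Credit: income exceeds $314,400 by $2,650, which is 11 full-or-partial $250 increments; reduction = 11 × $15 = $165, leaving $340.
Small Business Credit: $317,050 is below the $324,000 cutoff, so the full $650 applies.
Total: $7,050 + $340 + $650 = $8,040.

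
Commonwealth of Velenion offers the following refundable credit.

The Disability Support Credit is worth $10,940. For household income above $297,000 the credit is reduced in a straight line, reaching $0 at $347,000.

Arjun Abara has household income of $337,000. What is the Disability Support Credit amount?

Disability Support Credit: $337,000 is $40,000 into a $50,000 phase-out range, leaving 10,000/50,000 of the credit: $10,940 × 10,000/50,000 = $2,188.

$2,188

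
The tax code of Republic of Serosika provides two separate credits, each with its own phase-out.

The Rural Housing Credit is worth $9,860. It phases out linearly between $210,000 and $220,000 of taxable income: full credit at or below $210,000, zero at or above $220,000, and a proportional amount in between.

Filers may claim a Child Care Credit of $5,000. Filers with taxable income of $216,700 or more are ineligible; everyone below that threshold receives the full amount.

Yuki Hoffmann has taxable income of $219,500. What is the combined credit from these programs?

Rural Housing Credit: $219,500 is $9,500 into a $10,000 phase-out range, leaving 500/10,000 of the credit: $9,860 × 500/10,000 = $493.
Child Care Credit: $219,500 meets or exceeds the $216,700 cutoff, so the credit is $0.
Total: $493 + $0 = $493.

$493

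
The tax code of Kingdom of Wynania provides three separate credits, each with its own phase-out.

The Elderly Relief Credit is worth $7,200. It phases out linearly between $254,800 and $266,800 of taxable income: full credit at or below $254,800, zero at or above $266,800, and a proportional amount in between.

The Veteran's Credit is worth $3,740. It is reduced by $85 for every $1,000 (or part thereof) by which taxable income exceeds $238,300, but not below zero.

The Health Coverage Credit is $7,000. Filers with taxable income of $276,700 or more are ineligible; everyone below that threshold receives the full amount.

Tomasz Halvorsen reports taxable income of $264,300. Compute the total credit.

$10,030

Elderly Relief Credit: $264,300 is $9,500 into a $12,000 phase-out range, leaving 2,500/12,000 of the credit: $7,200 × 2,500/12,000 = $1,500.
Veteran's Credit: income exceeds $238,300 by $26,000, which is 26 full-or-partial $1,000 increments; reduction = 26 × $85 = $2,210, leaving $1,530.
Health Coverage Credit: $264,300 is below the $276,700 cutoff, so the full $7,000 applies.
Total: $1,500 + $1,530 + $7,000 = $10,030.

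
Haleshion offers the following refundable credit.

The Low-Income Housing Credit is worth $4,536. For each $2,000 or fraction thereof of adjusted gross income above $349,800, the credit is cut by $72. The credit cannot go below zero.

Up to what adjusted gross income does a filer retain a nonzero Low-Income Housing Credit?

After 62 increments the reduction is 62 × $72 = $4,464, leaving $72; one more increment wipes it out. Increment 62 ends at excess 62 × $2,000 = $124,000, so the highest qualifying income is $349,800 + $124,000 = $473,800.

$473,800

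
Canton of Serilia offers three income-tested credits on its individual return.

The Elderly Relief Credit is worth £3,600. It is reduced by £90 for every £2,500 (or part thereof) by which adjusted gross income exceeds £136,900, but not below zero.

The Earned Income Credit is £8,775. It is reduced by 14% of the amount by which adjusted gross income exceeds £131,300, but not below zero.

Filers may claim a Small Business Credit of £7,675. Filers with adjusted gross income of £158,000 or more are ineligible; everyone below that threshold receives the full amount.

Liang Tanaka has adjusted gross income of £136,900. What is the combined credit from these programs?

Elderly Relief Credit: £136,900 is at or below the £136,900 threshold, so the full £3,600 applies.
Earned Income Credit: 14% of the £5,600 excess over £131,300 is £784; credit = £8,775 − £784 = £7,991.
Small Business Credit: £136,900 is below the £158,000 cutoff, so the full £7,675 applies.
Total: £3,600 + £7,991 + £7,675 = £19,266.

£19,266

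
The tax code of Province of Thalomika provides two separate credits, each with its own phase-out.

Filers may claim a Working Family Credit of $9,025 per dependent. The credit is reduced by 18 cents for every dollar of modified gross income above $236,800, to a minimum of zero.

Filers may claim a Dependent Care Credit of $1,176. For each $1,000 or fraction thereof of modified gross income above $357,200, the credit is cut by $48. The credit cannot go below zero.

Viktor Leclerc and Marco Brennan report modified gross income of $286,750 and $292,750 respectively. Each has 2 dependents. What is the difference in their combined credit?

Viktor ($286,750): Working Family Credit: base = 2 × $9,025 = $18,050. 18% of the $49,950 excess over $236,800 is $8,991; credit = $18,050 − $8,991 = $9,059. Dependent Care Credit: $286,750 is at or below the $357,200 threshold, so the full $1,176 applies. total $9,059 + $1,176 = $10,235
Marco ($292,750): Working Family Credit: base = 2 × $9,025 = $18,050. 18% of the $55,950 excess over $236,800 is $10,071; credit = $18,050 − $10,071 = $7,979. Dependent Care Credit: $292,750 is at or below the $357,200 threshold, so the full $1,176 applies. total $7,979 + $1,176 = $9,155
Difference: |$10,235 − $9,155| = $1,080.

$1,080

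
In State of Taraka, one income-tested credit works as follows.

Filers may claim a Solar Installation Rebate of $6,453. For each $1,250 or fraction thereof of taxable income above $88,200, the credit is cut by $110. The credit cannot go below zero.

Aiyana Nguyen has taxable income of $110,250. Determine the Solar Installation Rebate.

$4,473

Solar Installation Rebate: income exceeds $88,200 by $22,050, which is 18 full-or-partial $1,250 increments; reduction = 18 × $110 = $1,980, leaving $4,473.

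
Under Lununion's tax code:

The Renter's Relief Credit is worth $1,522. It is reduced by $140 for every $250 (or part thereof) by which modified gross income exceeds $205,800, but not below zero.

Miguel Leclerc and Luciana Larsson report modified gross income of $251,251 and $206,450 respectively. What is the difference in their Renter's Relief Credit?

$1,102

Miguel ($251,251): Renter's Relief Credit: income exceeds $205,800 by $45,451 → 182 increments × $140 = $25,480 ≥ base, so the credit is $0.
Luciana ($206,450): Renter's Relief Credit: income exceeds $205,800 by $650, which is 3 full-or-partial $250 increments; reduction = 3 × $140 = $420, leaving $1,102.
Difference: |$0 − $1,102| = $1,102.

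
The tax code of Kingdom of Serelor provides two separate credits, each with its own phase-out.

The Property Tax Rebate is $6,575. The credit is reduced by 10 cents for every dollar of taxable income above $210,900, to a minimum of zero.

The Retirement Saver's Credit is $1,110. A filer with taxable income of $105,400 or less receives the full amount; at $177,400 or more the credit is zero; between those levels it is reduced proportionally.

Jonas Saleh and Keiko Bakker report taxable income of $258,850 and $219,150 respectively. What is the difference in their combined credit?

$3,970

Jonas ($258,850): Property Tax Rebate: 10% of the $47,950 excess over $210,900 is $4,795; credit = $6,575 − $4,795 = $1,780. Retirement Saver's Credit: $258,850 is at or above $177,400, so the credit is $0. total $1,780 + $0 = $1,780
Keiko ($219,150): Property Tax Rebate: 10% of the $8,250 excess over $210,900 is $825; credit = $6,575 − $825 = $5,750. Retirement Saver's Credit: $219,150 is at or above $177,400, so the credit is $0. total $5,750 + $0 = $5,750
Difference: |$1,780 − $5,750| = $3,970.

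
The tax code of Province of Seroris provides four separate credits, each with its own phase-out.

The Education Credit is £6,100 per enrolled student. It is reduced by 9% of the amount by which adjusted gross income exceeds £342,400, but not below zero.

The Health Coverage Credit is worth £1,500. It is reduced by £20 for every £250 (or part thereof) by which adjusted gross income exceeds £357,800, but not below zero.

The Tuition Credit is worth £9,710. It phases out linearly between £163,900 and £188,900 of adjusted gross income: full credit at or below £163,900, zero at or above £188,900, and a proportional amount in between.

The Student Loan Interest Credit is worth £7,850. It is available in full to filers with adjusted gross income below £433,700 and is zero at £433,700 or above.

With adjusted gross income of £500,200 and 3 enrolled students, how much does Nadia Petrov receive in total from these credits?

Education Credit: base = 3 × £6,100 = £18,300. 9% of the £157,800 excess over £342,400 is £14,202; credit = £18,300 − £14,202 = £4,098.
Health Coverage Credit: income exceeds £357,800 by £142,400 → 570 increments × £20 = £11,400 ≥ base, so the credit is £0.
Tuition Credit: £500,200 is at or above £188,900, so the credit is £0.
Student Loan Interest Credit: £500,200 meets or exceeds the £433,700 cutoff, so the credit is £0.
Total: £4,098 + £0 + £0 + £0 = £4,098.

£4,098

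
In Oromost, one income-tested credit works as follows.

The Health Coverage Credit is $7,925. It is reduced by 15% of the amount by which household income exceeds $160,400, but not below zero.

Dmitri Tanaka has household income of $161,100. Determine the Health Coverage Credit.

$7,820

Health Coverage Credit: 15% of the $700 excess over $160,400 is $105; credit = $7,925 − $105 = $7,820.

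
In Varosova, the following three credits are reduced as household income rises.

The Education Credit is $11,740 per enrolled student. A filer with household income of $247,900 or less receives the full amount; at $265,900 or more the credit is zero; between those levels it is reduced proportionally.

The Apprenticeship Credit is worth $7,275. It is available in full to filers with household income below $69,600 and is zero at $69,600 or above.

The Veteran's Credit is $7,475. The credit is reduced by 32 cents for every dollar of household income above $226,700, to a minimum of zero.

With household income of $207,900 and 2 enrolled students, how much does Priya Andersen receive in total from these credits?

Education Credit: base = 2 × $11,740 = $23,480. $207,900 is at or below the $247,900 threshold, so the full $23,480 applies.
Apprenticeship Credit: $207,900 meets or exceeds the $69,600 cutoff, so the credit is $0.
Veteran's Credit: $207,900 is at or below the $226,700 threshold, so the full $7,475 applies.
Total: $23,480 + $0 + $7,475 = $30,955.

$30,955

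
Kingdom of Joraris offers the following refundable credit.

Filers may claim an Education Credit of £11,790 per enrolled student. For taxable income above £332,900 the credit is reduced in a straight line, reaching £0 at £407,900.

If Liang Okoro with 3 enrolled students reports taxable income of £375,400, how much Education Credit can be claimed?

Education Credit: base = 3 × £11,790 = £35,370. £375,400 is £42,500 into a £75,000 phase-out range, leaving 32,500/75,000 of the credit: £35,370 × 32,500/75,000 = £15,327.

£15,327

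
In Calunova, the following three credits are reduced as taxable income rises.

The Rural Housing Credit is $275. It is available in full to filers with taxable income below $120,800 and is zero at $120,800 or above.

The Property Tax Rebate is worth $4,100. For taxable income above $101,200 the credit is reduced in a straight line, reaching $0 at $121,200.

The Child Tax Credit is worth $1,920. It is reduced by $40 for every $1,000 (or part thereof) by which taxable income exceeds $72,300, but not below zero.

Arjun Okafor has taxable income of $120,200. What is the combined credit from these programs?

$480

Rural Housing Credit: $120,200 is below the $120,800 cutoff, so the full $275 applies.
Property Tax Rebate: $120,200 is $19,000 into a $20,000 phase-out range, leaving 1,000/20,000 of the credit: $4,100 × 1,000/20,000 = $205.
Child Tax Credit: income exceeds $72,300 by $47,900 → 48 increments × $40 = $1,920 ≥ base, so the credit is $0.
Total: $275 + $205 + $0 = $480.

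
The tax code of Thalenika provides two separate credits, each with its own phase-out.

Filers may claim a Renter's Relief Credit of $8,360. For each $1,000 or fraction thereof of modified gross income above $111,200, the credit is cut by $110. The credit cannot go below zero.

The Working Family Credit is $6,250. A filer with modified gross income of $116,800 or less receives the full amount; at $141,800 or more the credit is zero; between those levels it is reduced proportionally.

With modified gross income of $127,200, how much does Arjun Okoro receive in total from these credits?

Renter's Relief Credit: income exceeds $111,200 by $16,000, which is 16 full-or-partial $1,000 increments; reduction = 16 × $110 = $1,760, leaving $6,600.
Working Family Credit: $127,200 is $10,400 into a $25,000 phase-out range, leaving 14,600/25,000 of the credit: $6,250 × 14,600/25,000 = $3,650.
Total: $6,600 + $3,650 = $10,250.

$10,250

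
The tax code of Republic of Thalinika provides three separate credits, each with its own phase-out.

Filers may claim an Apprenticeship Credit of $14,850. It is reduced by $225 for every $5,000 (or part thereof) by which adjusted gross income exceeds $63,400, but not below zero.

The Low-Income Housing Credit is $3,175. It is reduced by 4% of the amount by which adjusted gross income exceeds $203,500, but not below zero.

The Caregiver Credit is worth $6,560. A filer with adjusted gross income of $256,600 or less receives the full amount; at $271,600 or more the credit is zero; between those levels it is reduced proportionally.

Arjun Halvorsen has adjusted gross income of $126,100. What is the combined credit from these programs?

$21,660

Apprenticeship Credit: income exceeds $63,400 by $62,700, which is 13 full-or-partial $5,000 increments; reduction = 13 × $225 = $2,925, leaving $11,925.
Low-Income Housing Credit: $126,100 is at or below the $203,500 threshold, so the full $3,175 applies.
Caregiver Credit: $126,100 is at or below the $256,600 threshold, so the full $6,560 applies.
Total: $11,925 + $3,175 + $6,560 = $21,660.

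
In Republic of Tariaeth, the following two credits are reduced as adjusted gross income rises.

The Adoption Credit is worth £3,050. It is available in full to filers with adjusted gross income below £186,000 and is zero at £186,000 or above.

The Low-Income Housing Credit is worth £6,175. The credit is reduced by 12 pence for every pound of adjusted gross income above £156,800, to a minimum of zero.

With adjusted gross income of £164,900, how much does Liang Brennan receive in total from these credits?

Adoption Credit: £164,900 is below the £186,000 cutoff, so the full £3,050 applies.
Low-Income Housing Credit: 12% of the £8,100 excess over £156,800 is £972; credit = £6,175 − £972 = £5,203.
Total: £3,050 + £5,203 = £8,253.

£8,253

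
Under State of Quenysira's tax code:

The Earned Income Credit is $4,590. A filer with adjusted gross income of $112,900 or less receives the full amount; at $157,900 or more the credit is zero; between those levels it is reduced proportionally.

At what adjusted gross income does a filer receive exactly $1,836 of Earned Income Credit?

$139,900

$1,836 is 1,836/4,590 of the full $4,590, so 2,754/4,590 of the $45,000 range has been used: income = $112,900 + $45,000 × 2,754/4,590 = $139,900.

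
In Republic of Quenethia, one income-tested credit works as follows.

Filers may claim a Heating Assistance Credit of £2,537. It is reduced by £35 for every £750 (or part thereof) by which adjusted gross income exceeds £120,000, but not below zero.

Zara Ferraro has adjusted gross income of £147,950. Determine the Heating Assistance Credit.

£1,207

Heating Assistance Credit: income exceeds £120,000 by £27,950, which is 38 full-or-partial £750 increments; reduction = 38 × £35 = £1,330, leaving £1,207.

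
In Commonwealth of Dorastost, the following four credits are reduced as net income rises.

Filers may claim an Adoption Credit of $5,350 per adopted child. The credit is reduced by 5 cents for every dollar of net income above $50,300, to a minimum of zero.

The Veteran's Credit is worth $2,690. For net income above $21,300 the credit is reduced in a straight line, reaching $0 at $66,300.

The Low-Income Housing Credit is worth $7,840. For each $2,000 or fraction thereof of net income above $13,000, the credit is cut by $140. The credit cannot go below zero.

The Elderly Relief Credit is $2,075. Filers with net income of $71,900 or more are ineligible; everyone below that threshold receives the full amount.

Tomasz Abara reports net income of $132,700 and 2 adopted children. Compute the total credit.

$6,580

Adoption Credit: base = 2 × $5,350 = $10,700. 5% of the $82,400 excess over $50,300 is $4,120; credit = $10,700 − $4,120 = $6,580.
Veteran's Credit: $132,700 is at or above $66,300, so the credit is $0.
Low-Income Housing Credit: income exceeds $13,000 by $119,700 → 60 increments × $140 = $8,400 ≥ base, so the credit is $0.
Elderly Relief Credit: $132,700 meets or exceeds the $71,900 cutoff, so the credit is $0.
Total: $6,580 + $0 + $0 + $0 = $6,580.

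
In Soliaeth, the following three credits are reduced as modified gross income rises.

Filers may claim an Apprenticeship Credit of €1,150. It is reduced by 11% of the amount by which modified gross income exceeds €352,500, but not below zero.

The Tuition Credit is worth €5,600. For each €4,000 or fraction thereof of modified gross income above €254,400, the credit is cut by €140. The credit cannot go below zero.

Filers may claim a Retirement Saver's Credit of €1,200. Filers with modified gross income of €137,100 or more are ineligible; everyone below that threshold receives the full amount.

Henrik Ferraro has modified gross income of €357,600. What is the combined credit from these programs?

Apprenticeship Credit: 11% of the €5,100 excess over €352,500 is €561; credit = €1,150 − €561 = €589.
Tuition Credit: income exceeds €254,400 by €103,200, which is 26 full-or-partial €4,000 increments; reduction = 26 × €140 = €3,640, leaving €1,960.
Retirement Saver's Credit: €357,600 meets or exceeds the €137,100 cutoff, so the credit is €0.
Total: €589 + €1,960 + €0 = €2,549.

€2,549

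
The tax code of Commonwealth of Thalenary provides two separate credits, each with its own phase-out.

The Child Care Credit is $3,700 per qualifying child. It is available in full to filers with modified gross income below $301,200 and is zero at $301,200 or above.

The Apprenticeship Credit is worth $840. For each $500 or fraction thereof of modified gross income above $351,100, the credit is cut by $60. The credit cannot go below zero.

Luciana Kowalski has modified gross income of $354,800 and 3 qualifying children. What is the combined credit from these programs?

$360

Child Care Credit: base = 3 × $3,700 = $11,100. $354,800 meets or exceeds the $301,200 cutoff, so the credit is $0.
Apprenticeship Credit: income exceeds $351,100 by $3,700, which is 8 full-or-partial $500 increments; reduction = 8 × $60 = $480, leaving $360.
Total: $0 + $360 = $360.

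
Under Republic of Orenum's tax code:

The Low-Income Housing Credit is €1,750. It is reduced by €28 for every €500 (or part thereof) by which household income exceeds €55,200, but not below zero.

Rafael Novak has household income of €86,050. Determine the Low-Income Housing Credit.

€14

Low-Income Housing Credit: income exceeds €55,200 by €30,850, which is 62 full-or-partial €500 increments; reduction = 62 × €28 = €1,736, leaving €14.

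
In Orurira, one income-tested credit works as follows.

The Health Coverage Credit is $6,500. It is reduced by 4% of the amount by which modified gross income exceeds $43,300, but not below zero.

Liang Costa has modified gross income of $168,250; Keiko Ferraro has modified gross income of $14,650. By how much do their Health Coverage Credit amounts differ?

Liang ($168,250): Health Coverage Credit: 4% of the $124,950 excess over $43,300 is $4,998; credit = $6,500 − $4,998 = $1,502.
Keiko ($14,650): Health Coverage Credit: $14,650 is at or below the $43,300 threshold, so the full $6,500 applies.
Difference: |$1,502 − $6,500| = $4,998.

$4,998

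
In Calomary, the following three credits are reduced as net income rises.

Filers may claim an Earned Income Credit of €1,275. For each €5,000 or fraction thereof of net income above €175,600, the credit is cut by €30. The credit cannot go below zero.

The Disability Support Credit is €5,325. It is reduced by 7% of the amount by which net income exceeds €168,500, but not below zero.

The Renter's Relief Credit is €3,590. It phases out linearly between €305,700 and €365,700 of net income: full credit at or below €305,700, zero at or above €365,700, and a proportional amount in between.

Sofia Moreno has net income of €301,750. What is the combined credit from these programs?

Earned Income Credit: income exceeds €175,600 by €126,150, which is 26 full-or-partial €5,000 increments; reduction = 26 × €30 = €780, leaving €495.
Disability Support Credit: 7% of the €133,250 excess over €168,500 is €9,327.50 ≥ base, so the credit is €0.
Renter's Relief Credit: €301,750 is at or below the €305,700 threshold, so the full €3,590 applies.
Total: €495 + €0 + €3,590 = €4,085.

€4,085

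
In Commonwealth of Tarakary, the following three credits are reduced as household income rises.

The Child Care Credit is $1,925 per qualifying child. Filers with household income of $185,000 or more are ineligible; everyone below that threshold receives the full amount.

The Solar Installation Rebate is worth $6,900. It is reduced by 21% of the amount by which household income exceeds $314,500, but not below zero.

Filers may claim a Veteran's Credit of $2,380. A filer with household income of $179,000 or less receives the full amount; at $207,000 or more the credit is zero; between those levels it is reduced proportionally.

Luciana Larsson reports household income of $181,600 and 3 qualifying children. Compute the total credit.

$14,834

Child Care Credit: base = 3 × $1,925 = $5,775. $181,600 is below the $185,000 cutoff, so the full $5,775 applies.
Solar Installation Rebate: $181,600 is at or below the $314,500 threshold, so the full $6,900 applies.
Veteran's Credit: $181,600 is $2,600 into a $28,000 phase-out range, leaving 25,400/28,000 of the credit: $2,380 × 25,400/28,000 = $2,159.
Total: $5,775 + $6,900 + $2,159 = $14,834.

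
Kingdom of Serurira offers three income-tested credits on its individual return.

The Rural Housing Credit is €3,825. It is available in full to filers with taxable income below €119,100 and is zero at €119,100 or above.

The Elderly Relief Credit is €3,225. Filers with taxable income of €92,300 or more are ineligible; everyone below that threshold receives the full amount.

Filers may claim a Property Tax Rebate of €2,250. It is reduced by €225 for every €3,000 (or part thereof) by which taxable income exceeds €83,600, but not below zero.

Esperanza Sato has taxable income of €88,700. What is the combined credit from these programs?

Rural Housing Credit: €88,700 is below the €119,100 cutoff, so the full €3,825 applies.
Elderly Relief Credit: €88,700 is below the €92,300 cutoff, so the full €3,225 applies.
Property Tax Rebate: income exceeds €83,600 by €5,100, which is 2 full-or-partial €3,000 increments; reduction = 2 × €225 = €450, leaving €1,800.
Total: €3,825 + €3,225 + €1,800 = €8,850.

€8,850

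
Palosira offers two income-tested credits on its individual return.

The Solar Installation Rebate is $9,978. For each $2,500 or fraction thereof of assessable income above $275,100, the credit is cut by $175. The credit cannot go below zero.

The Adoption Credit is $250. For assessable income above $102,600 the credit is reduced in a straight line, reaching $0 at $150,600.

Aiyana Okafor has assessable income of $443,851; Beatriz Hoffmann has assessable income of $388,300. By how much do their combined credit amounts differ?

$1,928

Aiyana ($443,851): Solar Installation Rebate: income exceeds $275,100 by $168,751 → 68 increments × $175 = $11,900 ≥ base, so the credit is $0. Adoption Credit: $443,851 is at or above $150,600, so the credit is $0. total $0 + $0 = $0
Beatriz ($388,300): Solar Installation Rebate: income exceeds $275,100 by $113,200, which is 46 full-or-partial $2,500 increments; reduction = 46 × $175 = $8,050, leaving $1,928. Adoption Credit: $388,300 is at or above $150,600, so the credit is $0. total $1,928 + $0 = $1,928
Difference: |$0 − $1,928| = $1,928.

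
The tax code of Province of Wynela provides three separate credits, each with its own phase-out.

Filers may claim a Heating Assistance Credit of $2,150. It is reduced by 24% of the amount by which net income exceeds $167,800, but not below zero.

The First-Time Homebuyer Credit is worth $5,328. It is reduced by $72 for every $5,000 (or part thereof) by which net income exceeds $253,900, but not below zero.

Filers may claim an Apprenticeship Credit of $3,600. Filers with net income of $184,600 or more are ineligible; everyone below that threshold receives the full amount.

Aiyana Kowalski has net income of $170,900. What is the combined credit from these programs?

$10,334

Heating Assistance Credit: 24% of the $3,100 excess over $167,800 is $744; credit = $2,150 − $744 = $1,406.
First-Time Homebuyer Credit: $170,900 is at or below the $253,900 threshold, so the full $5,328 applies.
Apprenticeship Credit: $170,900 is below the $184,600 cutoff, so the full $3,600 applies.
Total: $1,406 + $5,328 + $3,600 = $10,334.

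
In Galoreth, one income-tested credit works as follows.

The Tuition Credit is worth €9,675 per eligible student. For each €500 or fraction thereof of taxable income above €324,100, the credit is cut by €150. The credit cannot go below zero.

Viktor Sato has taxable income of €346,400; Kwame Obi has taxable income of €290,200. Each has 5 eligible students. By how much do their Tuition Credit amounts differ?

€6,750

Viktor (€346,400): Tuition Credit: base = 5 × €9,675 = €48,375. income exceeds €324,100 by €22,300, which is 45 full-or-partial €500 increments; reduction = 45 × €150 = €6,750, leaving €41,625.
Kwame (€290,200): Tuition Credit: base = 5 × €9,675 = €48,375. €290,200 is at or below the €324,100 threshold, so the full €48,375 applies.
Difference: |€41,625 − €48,375| = €6,750.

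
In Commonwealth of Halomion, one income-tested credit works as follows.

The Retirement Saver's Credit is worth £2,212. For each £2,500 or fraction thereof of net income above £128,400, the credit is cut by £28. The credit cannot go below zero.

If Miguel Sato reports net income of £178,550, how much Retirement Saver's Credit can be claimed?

£1,624

Retirement Saver's Credit: income exceeds £128,400 by £50,150, which is 21 full-or-partial £2,500 increments; reduction = 21 × £28 = £588, leaving £1,624.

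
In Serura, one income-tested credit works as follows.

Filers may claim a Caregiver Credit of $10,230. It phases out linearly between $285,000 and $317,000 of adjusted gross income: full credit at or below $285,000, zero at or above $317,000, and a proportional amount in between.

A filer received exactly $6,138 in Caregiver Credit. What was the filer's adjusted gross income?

$6,138 is 6,138/10,230 of the full $10,230, so 4,092/10,230 of the $32,000 range has been used: income = $285,000 + $32,000 × 4,092/10,230 = $297,800.

$297,800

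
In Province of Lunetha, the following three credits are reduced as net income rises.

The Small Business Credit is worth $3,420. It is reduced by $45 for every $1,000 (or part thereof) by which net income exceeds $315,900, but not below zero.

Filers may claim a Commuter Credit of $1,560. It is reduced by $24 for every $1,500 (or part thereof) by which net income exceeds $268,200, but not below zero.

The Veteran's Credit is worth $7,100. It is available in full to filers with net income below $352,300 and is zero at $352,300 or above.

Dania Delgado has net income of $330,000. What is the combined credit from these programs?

$10,397

Small Business Credit: income exceeds $315,900 by $14,100, which is 15 full-or-partial $1,000 increments; reduction = 15 × $45 = $675, leaving $2,745.
Commuter Credit: income exceeds $268,200 by $61,800, which is 42 full-or-partial $1,500 increments; reduction = 42 × $24 = $1,008, leaving $552.
Veteran's Credit: $330,000 is below the $352,300 cutoff, so the full $7,100 applies.
Total: $2,745 + $552 + $7,100 = $10,397.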